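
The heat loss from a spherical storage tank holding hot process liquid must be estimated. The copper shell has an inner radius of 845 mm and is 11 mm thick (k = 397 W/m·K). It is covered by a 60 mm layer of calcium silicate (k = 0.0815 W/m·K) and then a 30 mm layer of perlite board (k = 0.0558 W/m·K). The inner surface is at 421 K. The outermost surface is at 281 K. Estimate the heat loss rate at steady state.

Q ≈ 1130 W

Each spherical layer contributes R = (1/r_i − 1/r_o)/(4πk):
R_copper shell = (1/0.845 − 1/0.856)/(4π×397) = 3.048×10^-6 K/W
R_calcium silicate = (1/0.856 − 1/0.916)/(4π×0.0815) = 0.07472 K/W
R_perlite board = (1/0.916 − 1/0.946)/(4π×0.0558) = 0.04937 K/W
R_total = 0.1241 K/W
Q = ΔT/R_total = 140/0.1241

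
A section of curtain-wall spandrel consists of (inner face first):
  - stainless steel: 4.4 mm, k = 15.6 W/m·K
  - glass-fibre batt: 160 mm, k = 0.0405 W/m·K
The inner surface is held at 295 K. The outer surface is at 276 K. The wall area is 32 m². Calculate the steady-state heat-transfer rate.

Q ≈ 154 W

Series thermal resistances:
R_stainless steel = L/(kA) = 0.0044/(15.6×32) = 8.814×10^-6 K/W
R_glass-fibre batt = L/(kA) = 0.16/(0.0405×32) = 0.1235 K/W
R_total = 0.1235 K/W
Q = ΔT / R_total = 19 / 0.1235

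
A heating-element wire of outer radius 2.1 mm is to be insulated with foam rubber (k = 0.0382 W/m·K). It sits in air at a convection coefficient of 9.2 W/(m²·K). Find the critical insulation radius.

r_cr ≈ 4.15 mm

For a cylinder r_cr = k/h = 0.0382/9.2
r_cr = 4.15 mm; since the bare radius (2.1 mm) is below r_cr, adding a thin layer of insulation will *increase* heat loss.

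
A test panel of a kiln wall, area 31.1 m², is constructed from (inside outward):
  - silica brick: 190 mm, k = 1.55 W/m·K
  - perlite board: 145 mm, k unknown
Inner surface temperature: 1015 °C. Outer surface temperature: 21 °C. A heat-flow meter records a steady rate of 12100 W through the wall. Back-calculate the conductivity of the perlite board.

Model the wall as resistances in series:
R_silica brick = L/(kA) = 0.19/(1.55×31.1) = 0.003941 K/W
Sum of known resistances R_other = 0.003941 K/W
Total R = ΔT/Q = 994/12100 = 0.08215 K/W
R_perlite board = R_total − R_other = 0.07821 K/W
k = L/(R·A) = 0.145/(0.07821×31.1)

k ≈ 0.0596 W/(m·K)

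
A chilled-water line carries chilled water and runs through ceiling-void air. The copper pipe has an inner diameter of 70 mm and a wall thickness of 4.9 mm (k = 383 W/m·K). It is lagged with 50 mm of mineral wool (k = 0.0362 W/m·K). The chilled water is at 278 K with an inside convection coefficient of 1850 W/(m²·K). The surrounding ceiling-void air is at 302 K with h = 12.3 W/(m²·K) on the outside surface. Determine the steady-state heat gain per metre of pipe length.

Cylindrical conduction, so R = ln(r₂/r₁)/(2πkL) per layer, in series:
R_inner film = 1/(h_i·2πr₁L) = 1/(1850×2π×0.035×1) = 0.002458 K/W
R_copper pipe wall = ln(39.9/35)/(2π×383×1) = 5.445×10^-5 K/W
R_mineral wool = ln(89.9/39.9)/(2π×0.0362×1) = 3.571 K/W
R_outer film = 1/(h_o·2πr_oL) = 1/(12.3×2π×0.0899×1) = 0.1439 K/W
R_total = 3.718 K/W
Q = ΔT/R_total = 24/3.718

q′ ≈ 6.46 W/m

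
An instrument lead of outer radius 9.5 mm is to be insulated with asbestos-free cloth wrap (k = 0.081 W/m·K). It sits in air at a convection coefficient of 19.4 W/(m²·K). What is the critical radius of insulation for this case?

r_cr ≈ 4.18 mm

For a cylinder r_cr = k/h = 0.081/19.4
r_cr = 4.18 mm; since the bare radius (9.5 mm) is above r_cr, any added insulation will reduce heat loss.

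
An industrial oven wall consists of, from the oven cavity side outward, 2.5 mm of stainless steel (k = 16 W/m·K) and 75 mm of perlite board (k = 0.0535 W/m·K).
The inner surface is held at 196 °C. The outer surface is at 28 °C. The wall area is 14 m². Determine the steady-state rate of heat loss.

Series thermal resistances:
R_stainless steel = L/(kA) = 0.0025/(16×14) = 1.116×10^-5 K/W
R_perlite board = L/(kA) = 0.075/(0.0535×14) = 0.1001 K/W
R_total = 0.1001 K/W
Q = ΔT / R_total = 168 / 0.1001

Q ≈ 1680 W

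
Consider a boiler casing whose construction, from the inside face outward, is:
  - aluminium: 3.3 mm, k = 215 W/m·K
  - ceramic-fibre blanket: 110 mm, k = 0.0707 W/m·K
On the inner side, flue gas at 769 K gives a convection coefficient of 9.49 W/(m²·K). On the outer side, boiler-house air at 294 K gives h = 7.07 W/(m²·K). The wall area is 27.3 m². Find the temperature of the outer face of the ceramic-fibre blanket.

Thermal resistances in series:
R_inner film = 1/(h_i·A) = 1/(9.49×27.3) = 0.00386 K/W
R_aluminium = L/(kA) = 0.0033/(215×27.3) = 5.622×10^-7 K/W
R_ceramic-fibre blanket = L/(kA) = 0.11/(0.0707×27.3) = 0.05699 K/W
R_outer film = 1/(h_o·A) = 1/(7.07×27.3) = 0.005181 K/W
R_total = 0.06603 K/W;  Q = ΔT/R_total = 475/0.06603 = 7193 W
T_interface = T_inner − Q·ΣR(inner→interface) = 769 − 7190×0.06085

T ≈ 331 K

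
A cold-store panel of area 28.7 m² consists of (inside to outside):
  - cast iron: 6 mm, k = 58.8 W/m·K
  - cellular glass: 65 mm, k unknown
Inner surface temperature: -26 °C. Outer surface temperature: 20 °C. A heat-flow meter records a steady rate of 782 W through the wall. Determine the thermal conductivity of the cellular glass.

Thermal resistances in series:
R_cast iron = L/(kA) = 0.006/(58.8×28.7) = 3.555×10^-6 K/W
Sum of known resistances R_other = 3.555×10^-6 K/W
Total R = ΔT/Q = 46/782 = 0.05882 K/W
R_cellular glass = R_total − R_other = 0.05882 K/W
k = L/(R·A) = 0.065/(0.05882×28.7)

k ≈ 0.0385 W/(m·K)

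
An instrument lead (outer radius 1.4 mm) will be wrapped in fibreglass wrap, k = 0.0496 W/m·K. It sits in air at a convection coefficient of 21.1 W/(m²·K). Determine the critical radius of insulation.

For a cylinder r_cr = k/h = 0.0496/21.1
r_cr = 2.35 mm; since the bare radius (1.4 mm) is below r_cr, adding a thin layer of insulation will *increase* heat loss.

r_cr ≈ 2.35 mm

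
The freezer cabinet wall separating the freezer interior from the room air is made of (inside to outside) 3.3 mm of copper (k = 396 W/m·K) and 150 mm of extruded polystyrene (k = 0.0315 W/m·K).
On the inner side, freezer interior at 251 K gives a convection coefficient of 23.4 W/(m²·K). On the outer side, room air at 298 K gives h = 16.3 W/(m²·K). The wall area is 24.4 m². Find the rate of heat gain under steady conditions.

Treating each layer as a thermal resistance in series:
R_inner film = 1/(h_i·A) = 1/(23.4×24.4) = 0.001751 K/W
R_copper = L/(kA) = 0.0033/(396×24.4) = 3.415×10^-7 K/W
R_extruded polystyrene = L/(kA) = 0.15/(0.0315×24.4) = 0.1952 K/W
R_outer film = 1/(h_o·A) = 1/(16.3×24.4) = 0.002514 K/W
R_total = 0.1994 K/W
Q = ΔT / R_total = 47 / 0.1994

Q ≈ 236 W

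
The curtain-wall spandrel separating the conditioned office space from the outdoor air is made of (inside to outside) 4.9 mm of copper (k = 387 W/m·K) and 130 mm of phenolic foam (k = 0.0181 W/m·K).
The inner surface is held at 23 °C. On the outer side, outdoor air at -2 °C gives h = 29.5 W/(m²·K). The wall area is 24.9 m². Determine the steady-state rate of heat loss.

Q ≈ 86.3 W

Thermal resistances in series:
R_copper = L/(kA) = 0.0049/(387×24.9) = 5.085×10^-7 K/W
R_phenolic foam = L/(kA) = 0.13/(0.0181×24.9) = 0.2884 K/W
R_outer film = 1/(h_o·A) = 1/(29.5×24.9) = 0.001361 K/W
R_total = 0.2898 K/W
Q = ΔT / R_total = 25 / 0.2898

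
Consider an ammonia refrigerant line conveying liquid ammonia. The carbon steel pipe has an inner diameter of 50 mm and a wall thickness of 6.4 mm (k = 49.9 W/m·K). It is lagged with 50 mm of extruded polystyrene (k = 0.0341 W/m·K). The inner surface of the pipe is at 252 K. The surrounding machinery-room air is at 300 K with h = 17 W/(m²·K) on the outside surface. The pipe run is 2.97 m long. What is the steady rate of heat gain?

Cylindrical conduction, so R = ln(r₂/r₁)/(2πkL) per layer, in series:
R_carbon steel pipe wall = ln(31.4/25)/(2π×49.9×2.97) = 2.448×10^-4 K/W
R_extruded polystyrene = ln(81.4/31.4)/(2π×0.0341×2.97) = 1.497 K/W
R_outer film = 1/(h_o·2πr_oL) = 1/(17×2π×0.0814×2.97) = 0.03872 K/W
R_total = 1.536 K/W
Q = ΔT/R_total = 48/1.536

Q ≈ 31.3 W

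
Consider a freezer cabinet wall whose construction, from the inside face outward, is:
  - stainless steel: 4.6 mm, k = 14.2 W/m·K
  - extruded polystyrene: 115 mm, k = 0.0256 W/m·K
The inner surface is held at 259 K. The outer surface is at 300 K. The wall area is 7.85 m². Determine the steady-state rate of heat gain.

Treating each layer as a thermal resistance in series:
R_stainless steel = L/(kA) = 0.0046/(14.2×7.85) = 4.127×10^-5 K/W
R_extruded polystyrene = L/(kA) = 0.115/(0.0256×7.85) = 0.5723 K/W
R_total = 0.5723 K/W
Q = ΔT / R_total = 41 / 0.5723

Q ≈ 71.6 W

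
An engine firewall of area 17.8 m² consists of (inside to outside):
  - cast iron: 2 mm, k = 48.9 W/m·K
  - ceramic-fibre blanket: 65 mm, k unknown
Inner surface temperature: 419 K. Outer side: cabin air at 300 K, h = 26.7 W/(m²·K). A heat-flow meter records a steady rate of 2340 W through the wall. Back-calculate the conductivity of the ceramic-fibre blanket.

Using the resistance-network approach (series):
R_cast iron = L/(kA) = 0.002/(48.9×17.8) = 2.298×10^-6 K/W
R_outer film = 1/(h_o·A) = 1/(26.7×17.8) = 0.002104 K/W
Sum of known resistances R_other = 0.002106 K/W
Total R = ΔT/Q = 119/2340 = 0.05085 K/W
R_ceramic-fibre blanket = R_total − R_other = 0.04875 K/W
k = L/(R·A) = 0.065/(0.04875×17.8)

k ≈ 0.0749 W/(m·K)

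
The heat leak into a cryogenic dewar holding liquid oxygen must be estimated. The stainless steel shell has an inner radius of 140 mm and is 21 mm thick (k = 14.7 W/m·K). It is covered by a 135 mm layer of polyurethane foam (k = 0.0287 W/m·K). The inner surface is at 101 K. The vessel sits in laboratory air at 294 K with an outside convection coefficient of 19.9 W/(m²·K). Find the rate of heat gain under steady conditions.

Q ≈ 24.4 W

Radial (spherical) resistances in series:
R_stainless steel shell = (1/0.14 − 1/0.161)/(4π×14.7) = 0.005044 K/W
R_polyurethane foam = (1/0.161 − 1/0.296)/(4π×0.0287) = 7.855 K/W
R_outer film = 1/(h·4πr_o²) = 1/(19.9×4π×0.296²) = 0.04564 K/W
R_total = 7.905 K/W
Q = ΔT/R_total = 193/7.905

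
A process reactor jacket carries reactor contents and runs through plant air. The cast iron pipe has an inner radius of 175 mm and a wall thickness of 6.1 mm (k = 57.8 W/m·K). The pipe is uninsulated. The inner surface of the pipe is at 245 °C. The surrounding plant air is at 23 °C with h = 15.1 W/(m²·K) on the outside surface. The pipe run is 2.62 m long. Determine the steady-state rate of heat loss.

Per-layer cylindrical resistances, series-summed:
R_cast iron pipe wall = ln(181.1/175)/(2π×57.8×2.62) = 3.601×10^-5 K/W
R_outer film = 1/(h_o·2πr_oL) = 1/(15.1×2π×0.1811×2.62) = 0.02221 K/W
R_total = 0.02225 K/W
Q = ΔT/R_total = 222/0.02225

Q ≈ 9980 W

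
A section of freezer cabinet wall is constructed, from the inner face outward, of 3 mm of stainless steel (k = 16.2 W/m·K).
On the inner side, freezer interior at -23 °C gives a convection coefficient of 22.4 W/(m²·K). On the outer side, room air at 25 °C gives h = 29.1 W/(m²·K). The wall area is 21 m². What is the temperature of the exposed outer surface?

T ≈ 4.17 °C

Thermal resistances in series:
R_inner film = 1/(h_i·A) = 1/(22.4×21) = 0.002126 K/W
R_stainless steel = L/(kA) = 0.003/(16.2×21) = 8.818×10^-6 K/W
R_outer film = 1/(h_o·A) = 1/(29.1×21) = 0.001636 K/W
R_total = 0.003771 K/W;  Q = ΔT/R_total = 48/0.003771 = 12730 W
T_interface = T_inner + Q·ΣR(inner→interface) = -23 + 12700×0.002135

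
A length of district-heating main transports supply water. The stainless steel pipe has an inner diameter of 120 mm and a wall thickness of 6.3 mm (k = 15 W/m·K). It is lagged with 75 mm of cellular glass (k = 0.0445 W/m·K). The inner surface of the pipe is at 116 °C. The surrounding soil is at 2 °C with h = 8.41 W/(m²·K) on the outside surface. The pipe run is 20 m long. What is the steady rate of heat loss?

Q ≈ 802 W

Cylindrical conduction, so R = ln(r₂/r₁)/(2πkL) per layer, in series:
R_stainless steel pipe wall = ln(66.3/60)/(2π×15×20) = 5.297×10^-5 K/W
R_cellular glass = ln(141.3/66.3)/(2π×0.0445×20) = 0.1353 K/W
R_outer film = 1/(h_o·2πr_oL) = 1/(8.41×2π×0.1413×20) = 0.006697 K/W
R_total = 0.1421 K/W
Q = ΔT/R_total = 114/0.1421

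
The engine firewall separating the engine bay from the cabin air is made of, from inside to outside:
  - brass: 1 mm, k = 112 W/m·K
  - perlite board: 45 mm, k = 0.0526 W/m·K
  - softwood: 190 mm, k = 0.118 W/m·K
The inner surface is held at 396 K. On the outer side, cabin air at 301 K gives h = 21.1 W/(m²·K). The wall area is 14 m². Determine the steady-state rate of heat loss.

Thermal resistances in series:
R_brass = L/(kA) = 0.001/(112×14) = 6.378×10^-7 K/W
R_perlite board = L/(kA) = 0.045/(0.0526×14) = 0.06111 K/W
R_softwood = L/(kA) = 0.19/(0.118×14) = 0.115 K/W
R_outer film = 1/(h_o·A) = 1/(21.1×14) = 0.003385 K/W
R_total = 0.1795 K/W
Q = ΔT / R_total = 95 / 0.1795

Q ≈ 529 W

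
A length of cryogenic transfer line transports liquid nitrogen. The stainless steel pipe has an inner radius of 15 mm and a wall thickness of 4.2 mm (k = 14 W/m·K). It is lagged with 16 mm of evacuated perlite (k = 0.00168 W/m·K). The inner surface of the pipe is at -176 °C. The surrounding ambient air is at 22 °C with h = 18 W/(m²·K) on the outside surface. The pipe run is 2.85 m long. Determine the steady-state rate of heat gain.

Q ≈ 9.78 W

For a radial system each layer contributes R = ln(r_out/r_in)/(2πkL); films add R = 1/(hA).
R_stainless steel pipe wall = ln(19.2/15)/(2π×14×2.85) = 9.847×10^-4 K/W
R_evacuated perlite = ln(35.2/19.2)/(2π×0.00168×2.85) = 20.15 K/W
R_outer film = 1/(h_o·2πr_oL) = 1/(18×2π×0.0352×2.85) = 0.08814 K/W
R_total = 20.24 K/W
Q = ΔT/R_total = 198/20.24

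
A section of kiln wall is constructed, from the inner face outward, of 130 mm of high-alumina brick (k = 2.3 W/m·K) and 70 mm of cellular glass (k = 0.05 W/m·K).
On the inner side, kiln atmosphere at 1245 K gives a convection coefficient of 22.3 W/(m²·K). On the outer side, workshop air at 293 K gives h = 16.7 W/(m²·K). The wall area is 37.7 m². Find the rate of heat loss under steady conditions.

Treating each layer as a thermal resistance in series:
R_inner film = 1/(h_i·A) = 1/(22.3×37.7) = 0.001189 K/W
R_high-alumina brick = L/(kA) = 0.13/(2.3×37.7) = 0.001499 K/W
R_cellular glass = L/(kA) = 0.07/(0.05×37.7) = 0.03714 K/W
R_outer film = 1/(h_o·A) = 1/(16.7×37.7) = 0.001588 K/W
R_total = 0.04141 K/W
Q = ΔT / R_total = 952 / 0.04141

Q ≈ 23000 W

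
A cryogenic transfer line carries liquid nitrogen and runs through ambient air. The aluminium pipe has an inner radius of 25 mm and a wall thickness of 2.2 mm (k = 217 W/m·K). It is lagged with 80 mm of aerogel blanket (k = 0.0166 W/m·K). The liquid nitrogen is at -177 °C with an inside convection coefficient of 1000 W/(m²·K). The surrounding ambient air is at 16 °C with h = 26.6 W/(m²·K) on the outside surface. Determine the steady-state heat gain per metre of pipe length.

q′ ≈ 14.6 W/m

Per-layer cylindrical resistances, series-summed:
R_inner film = 1/(h_i·2πr₁L) = 1/(1000×2π×0.025×1) = 0.006366 K/W
R_aluminium pipe wall = ln(27.2/25)/(2π×217×1) = 6.186×10^-5 K/W
R_aerogel blanket = ln(107.2/27.2)/(2π×0.0166×1) = 13.15 K/W
R_outer film = 1/(h_o·2πr_oL) = 1/(26.6×2π×0.1072×1) = 0.05581 K/W
R_total = 13.21 K/W
Q = ΔT/R_total = 193/13.21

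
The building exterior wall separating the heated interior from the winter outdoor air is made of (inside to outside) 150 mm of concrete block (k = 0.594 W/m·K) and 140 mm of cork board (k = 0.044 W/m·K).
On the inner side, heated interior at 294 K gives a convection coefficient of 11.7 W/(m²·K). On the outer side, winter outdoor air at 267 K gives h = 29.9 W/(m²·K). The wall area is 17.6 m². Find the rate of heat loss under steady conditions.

Q ≈ 134 W

Using the resistance-network approach (series):
R_inner film = 1/(h_i·A) = 1/(11.7×17.6) = 0.004856 K/W
R_concrete block = L/(kA) = 0.15/(0.594×17.6) = 0.01435 K/W
R_cork board = L/(kA) = 0.14/(0.044×17.6) = 0.1808 K/W
R_outer film = 1/(h_o·A) = 1/(29.9×17.6) = 0.0019 K/W
R_total = 0.2019 K/W
Q = ΔT / R_total = 27 / 0.2019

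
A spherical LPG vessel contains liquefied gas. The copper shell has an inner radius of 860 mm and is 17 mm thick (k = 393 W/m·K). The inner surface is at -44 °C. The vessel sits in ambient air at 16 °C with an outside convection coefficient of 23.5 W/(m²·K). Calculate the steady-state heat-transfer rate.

For a spherical shell R = (1/r₁ − 1/r₂)/(4πk); film R = 1/(h·4πr²). In series:
R_copper shell = (1/0.86 − 1/0.877)/(4π×393) = 4.564×10^-6 K/W
R_outer film = 1/(h·4πr_o²) = 1/(23.5×4π×0.877²) = 0.004403 K/W
R_total = 0.004407 K/W
Q = ΔT/R_total = 60/0.004407

Q ≈ 13600 W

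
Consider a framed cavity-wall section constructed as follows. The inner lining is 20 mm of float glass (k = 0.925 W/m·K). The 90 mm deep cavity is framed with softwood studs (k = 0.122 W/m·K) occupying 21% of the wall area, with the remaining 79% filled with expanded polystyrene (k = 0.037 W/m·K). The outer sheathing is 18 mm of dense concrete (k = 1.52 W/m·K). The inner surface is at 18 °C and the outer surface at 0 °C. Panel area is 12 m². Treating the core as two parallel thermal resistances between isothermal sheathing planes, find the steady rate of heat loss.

Q ≈ 129 W

Sheathing layers in series; stud and cavity paths in parallel between them.
R_inner = 0.02/(0.925×12) = 0.001802 K/W
R_stud  = 0.09/(0.122×0.21×12) = 0.2927 K/W
R_cav   = 0.09/(0.037×0.79×12) = 0.2566 K/W
1/R_core = 1/R_stud + 1/R_cav → R_core = 0.1367 K/W
R_outer = 0.018/(1.52×12) = 9.868×10^-4 K/W
R_total = 0.1395 K/W
Q = ΔT/R_total = 18/0.1395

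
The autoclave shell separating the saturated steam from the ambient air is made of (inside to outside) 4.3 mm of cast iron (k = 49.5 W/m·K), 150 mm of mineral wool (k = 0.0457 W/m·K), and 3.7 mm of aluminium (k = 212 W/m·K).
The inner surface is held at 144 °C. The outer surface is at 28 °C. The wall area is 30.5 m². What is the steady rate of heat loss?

Q ≈ 1080 W

Using the resistance-network approach (series):
R_cast iron = L/(kA) = 0.0043/(49.5×30.5) = 2.848×10^-6 K/W
R_mineral wool = L/(kA) = 0.15/(0.0457×30.5) = 0.1076 K/W
R_aluminium = L/(kA) = 0.0037/(212×30.5) = 5.722×10^-7 K/W
R_total = 0.1076 K/W
Q = ΔT / R_total = 116 / 0.1076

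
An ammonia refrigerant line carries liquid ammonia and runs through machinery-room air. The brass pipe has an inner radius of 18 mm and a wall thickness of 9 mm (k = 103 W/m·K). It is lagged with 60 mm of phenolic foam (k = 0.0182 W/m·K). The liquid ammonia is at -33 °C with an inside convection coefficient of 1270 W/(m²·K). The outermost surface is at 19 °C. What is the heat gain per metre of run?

Per-layer cylindrical resistances, series-summed:
R_inner film = 1/(h_i·2πr₁L) = 1/(1270×2π×0.018×1) = 0.006962 K/W
R_brass pipe wall = ln(27/18)/(2π×103×1) = 6.265×10^-4 K/W
R_phenolic foam = ln(87/27)/(2π×0.0182×1) = 10.23 K/W
R_total = 10.24 K/W
Q = ΔT/R_total = 52/10.24

q′ ≈ 5.08 W/m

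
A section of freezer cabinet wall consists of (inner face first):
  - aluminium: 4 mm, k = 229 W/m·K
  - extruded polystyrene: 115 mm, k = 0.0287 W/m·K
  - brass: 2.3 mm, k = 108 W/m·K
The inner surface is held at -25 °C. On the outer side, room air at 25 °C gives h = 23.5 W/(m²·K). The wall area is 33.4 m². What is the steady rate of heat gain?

Model the wall as resistances in series:
R_aluminium = L/(kA) = 0.004/(229×33.4) = 5.23×10^-7 K/W
R_extruded polystyrene = L/(kA) = 0.115/(0.0287×33.4) = 0.12 K/W
R_brass = L/(kA) = 0.0023/(108×33.4) = 6.376×10^-7 K/W
R_outer film = 1/(h_o·A) = 1/(23.5×33.4) = 0.001274 K/W
R_total = 0.1212 K/W
Q = ΔT / R_total = 50 / 0.1212

Q ≈ 412 W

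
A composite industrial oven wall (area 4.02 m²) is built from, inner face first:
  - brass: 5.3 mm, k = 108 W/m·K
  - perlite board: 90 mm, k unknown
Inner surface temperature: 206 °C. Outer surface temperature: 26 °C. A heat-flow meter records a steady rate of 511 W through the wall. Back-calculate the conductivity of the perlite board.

Treating each layer as a thermal resistance in series:
R_brass = L/(kA) = 0.0053/(108×4.02) = 1.221×10^-5 K/W
Sum of known resistances R_other = 1.221×10^-5 K/W
Total R = ΔT/Q = 180/511 = 0.3523 K/W
R_perlite board = R_total − R_other = 0.3522 K/W
k = L/(R·A) = 0.09/(0.3522×4.02)

k ≈ 0.0636 W/(m·K)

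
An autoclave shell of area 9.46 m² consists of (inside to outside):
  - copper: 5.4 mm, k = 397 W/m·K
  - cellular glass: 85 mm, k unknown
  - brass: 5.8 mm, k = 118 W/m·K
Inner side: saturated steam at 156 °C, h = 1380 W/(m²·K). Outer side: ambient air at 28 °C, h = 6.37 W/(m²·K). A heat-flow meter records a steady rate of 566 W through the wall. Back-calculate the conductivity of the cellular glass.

k ≈ 0.0429 W/(m·K)

Thermal resistances in series:
R_inner film = 1/(h_i·A) = 1/(1380×9.46) = 7.66×10^-5 K/W
R_copper = L/(kA) = 0.0054/(397×9.46) = 1.438×10^-6 K/W
R_brass = L/(kA) = 0.0058/(118×9.46) = 5.196×10^-6 K/W
R_outer film = 1/(h_o·A) = 1/(6.37×9.46) = 0.01659 K/W
Sum of known resistances R_other = 0.01668 K/W
Total R = ΔT/Q = 128/566 = 0.2261 K/W
R_cellular glass = R_total − R_other = 0.2095 K/W
k = L/(R·A) = 0.085/(0.2095×9.46)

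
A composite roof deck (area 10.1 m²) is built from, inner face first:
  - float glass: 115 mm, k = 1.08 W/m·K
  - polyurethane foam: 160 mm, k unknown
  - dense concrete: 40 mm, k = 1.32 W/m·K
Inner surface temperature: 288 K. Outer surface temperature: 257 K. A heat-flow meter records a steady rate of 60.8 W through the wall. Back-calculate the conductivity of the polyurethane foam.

Model the wall as resistances in series:
R_float glass = L/(kA) = 0.115/(1.08×10.1) = 0.01054 K/W
R_dense concrete = L/(kA) = 0.04/(1.32×10.1) = 0.003 K/W
Sum of known resistances R_other = 0.01354 K/W
Total R = ΔT/Q = 31/60.8 = 0.5099 K/W
R_polyurethane foam = R_total − R_other = 0.4963 K/W
k = L/(R·A) = 0.16/(0.4963×10.1)

k ≈ 0.0319 W/(m·K)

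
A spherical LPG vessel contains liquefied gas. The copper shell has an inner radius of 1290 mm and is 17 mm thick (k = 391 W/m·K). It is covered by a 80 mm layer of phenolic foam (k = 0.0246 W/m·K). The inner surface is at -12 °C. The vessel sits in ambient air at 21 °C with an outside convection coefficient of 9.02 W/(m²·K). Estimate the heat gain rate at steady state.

Q ≈ 224 W

For a spherical shell R = (1/r₁ − 1/r₂)/(4πk); film R = 1/(h·4πr²). In series:
R_copper shell = (1/1.29 − 1/1.307)/(4π×391) = 2.052×10^-6 K/W
R_phenolic foam = (1/1.307 − 1/1.387)/(4π×0.0246) = 0.1428 K/W
R_outer film = 1/(h·4πr_o²) = 1/(9.02×4π×1.387²) = 0.004586 K/W
R_total = 0.1473 K/W
Q = ΔT/R_total = 33/0.1473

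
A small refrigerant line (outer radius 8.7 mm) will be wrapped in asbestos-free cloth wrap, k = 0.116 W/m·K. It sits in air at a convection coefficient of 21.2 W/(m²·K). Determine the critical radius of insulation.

For a cylinder r_cr = k/h = 0.116/21.2
r_cr = 5.47 mm; since the bare radius (8.7 mm) is above r_cr, any added insulation will reduce heat loss.

r_cr ≈ 5.47 mm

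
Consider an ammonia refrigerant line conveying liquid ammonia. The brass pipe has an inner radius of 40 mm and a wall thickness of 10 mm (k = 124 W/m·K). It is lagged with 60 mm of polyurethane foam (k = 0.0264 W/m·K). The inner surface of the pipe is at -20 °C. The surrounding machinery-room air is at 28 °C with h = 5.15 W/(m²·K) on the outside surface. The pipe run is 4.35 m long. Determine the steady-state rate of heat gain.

Cylindrical conduction, so R = ln(r₂/r₁)/(2πkL) per layer, in series:
R_brass pipe wall = ln(50/40)/(2π×124×4.35) = 6.584×10^-5 K/W
R_polyurethane foam = ln(110/50)/(2π×0.0264×4.35) = 1.093 K/W
R_outer film = 1/(h_o·2πr_oL) = 1/(5.15×2π×0.11×4.35) = 0.06458 K/W
R_total = 1.157 K/W
Q = ΔT/R_total = 48/1.157

Q ≈ 41.5 W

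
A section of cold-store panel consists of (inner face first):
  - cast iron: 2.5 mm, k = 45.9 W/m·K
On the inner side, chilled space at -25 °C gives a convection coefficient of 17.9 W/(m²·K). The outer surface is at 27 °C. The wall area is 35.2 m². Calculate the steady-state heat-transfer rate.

Q ≈ 32700 W

Treating each layer as a thermal resistance in series:
R_inner film = 1/(h_i·A) = 1/(17.9×35.2) = 0.001587 K/W
R_cast iron = L/(kA) = 0.0025/(45.9×35.2) = 1.547×10^-6 K/W
R_total = 0.001589 K/W
Q = ΔT / R_total = 52 / 0.001589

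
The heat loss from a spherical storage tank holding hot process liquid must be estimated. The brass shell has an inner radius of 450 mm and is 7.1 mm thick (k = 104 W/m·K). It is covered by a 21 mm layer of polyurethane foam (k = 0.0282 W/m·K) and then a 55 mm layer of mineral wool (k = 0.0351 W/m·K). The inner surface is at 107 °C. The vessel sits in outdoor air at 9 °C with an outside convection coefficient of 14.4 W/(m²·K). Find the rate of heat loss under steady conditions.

Radial (spherical) resistances in series:
R_brass shell = (1/0.45 − 1/0.4571)/(4π×104) = 2.641×10^-5 K/W
R_polyurethane foam = (1/0.4571 − 1/0.4781)/(4π×0.0282) = 0.2712 K/W
R_mineral wool = (1/0.4781 − 1/0.5331)/(4π×0.0351) = 0.4892 K/W
R_outer film = 1/(h·4πr_o²) = 1/(14.4×4π×0.5331²) = 0.01945 K/W
R_total = 0.7799 K/W
Q = ΔT/R_total = 98/0.7799

Q ≈ 126 W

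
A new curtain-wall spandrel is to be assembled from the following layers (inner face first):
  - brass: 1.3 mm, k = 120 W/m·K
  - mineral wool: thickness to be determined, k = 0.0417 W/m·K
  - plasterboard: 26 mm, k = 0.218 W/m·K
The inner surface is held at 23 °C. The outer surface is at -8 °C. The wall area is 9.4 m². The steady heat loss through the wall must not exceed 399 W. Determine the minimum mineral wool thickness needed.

L ≈ 25.5 mm

Thermal resistances in series:
R_brass = L/(kA) = 0.0013/(120×9.4) = 1.152×10^-6 K/W
R_plasterboard = L/(kA) = 0.026/(0.218×9.4) = 0.01269 K/W
Sum of the known resistances R_other = 0.01269 K/W
Required total resistance R_tot = ΔT/Q_allow = 31/399 = 0.07769 K/W
R_mineral wool = R_tot − R_other = 0.06501 K/W
L = R·k·A = 0.06501×0.0417×9.4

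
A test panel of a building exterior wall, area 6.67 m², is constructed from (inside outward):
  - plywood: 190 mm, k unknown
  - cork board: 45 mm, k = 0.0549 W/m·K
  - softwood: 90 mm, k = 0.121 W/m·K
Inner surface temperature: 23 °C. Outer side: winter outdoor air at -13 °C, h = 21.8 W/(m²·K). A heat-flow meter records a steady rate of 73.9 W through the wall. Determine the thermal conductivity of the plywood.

Using the resistance-network approach (series):
R_cork board = L/(kA) = 0.045/(0.0549×6.67) = 0.1229 K/W
R_softwood = L/(kA) = 0.09/(0.121×6.67) = 0.1115 K/W
R_outer film = 1/(h_o·A) = 1/(21.8×6.67) = 0.006877 K/W
Sum of known resistances R_other = 0.2413 K/W
Total R = ΔT/Q = 36/73.9 = 0.4871 K/W
R_plywood = R_total − R_other = 0.2459 K/W
k = L/(R·A) = 0.19/(0.2459×6.67)

k ≈ 0.116 W/(m·K)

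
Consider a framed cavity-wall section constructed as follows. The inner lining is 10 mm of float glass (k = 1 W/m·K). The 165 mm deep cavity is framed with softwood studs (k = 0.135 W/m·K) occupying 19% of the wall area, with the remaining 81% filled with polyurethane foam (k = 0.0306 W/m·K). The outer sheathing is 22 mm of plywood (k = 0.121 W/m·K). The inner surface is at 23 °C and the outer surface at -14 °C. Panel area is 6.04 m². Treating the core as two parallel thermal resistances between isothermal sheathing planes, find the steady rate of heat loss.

Sheathing layers in series; stud and cavity paths in parallel between them.
R_inner = 0.01/(1×6.04) = 0.001656 K/W
R_stud  = 0.165/(0.135×0.19×6.04) = 1.065 K/W
R_cav   = 0.165/(0.0306×0.81×6.04) = 1.102 K/W
1/R_core = 1/R_stud + 1/R_cav → R_core = 0.5416 K/W
R_outer = 0.022/(0.121×6.04) = 0.0301 K/W
R_total = 0.5734 K/W
Q = ΔT/R_total = 37/0.5734

Q ≈ 64.5 W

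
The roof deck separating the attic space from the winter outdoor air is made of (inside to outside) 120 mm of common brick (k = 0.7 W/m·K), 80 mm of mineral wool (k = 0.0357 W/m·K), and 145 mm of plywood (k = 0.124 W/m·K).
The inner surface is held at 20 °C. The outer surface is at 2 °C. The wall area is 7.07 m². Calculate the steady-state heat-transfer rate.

Treating each layer as a thermal resistance in series:
R_common brick = L/(kA) = 0.12/(0.7×7.07) = 0.02425 K/W
R_mineral wool = L/(kA) = 0.08/(0.0357×7.07) = 0.317 K/W
R_plywood = L/(kA) = 0.145/(0.124×7.07) = 0.1654 K/W
R_total = 0.5066 K/W
Q = ΔT / R_total = 18 / 0.5066

Q ≈ 35.5 W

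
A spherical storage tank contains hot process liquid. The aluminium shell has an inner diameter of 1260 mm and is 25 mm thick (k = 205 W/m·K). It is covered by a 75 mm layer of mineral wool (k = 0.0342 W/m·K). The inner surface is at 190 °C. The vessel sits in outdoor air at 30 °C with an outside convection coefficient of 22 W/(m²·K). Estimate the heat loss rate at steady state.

Q ≈ 430 W

For a spherical shell R = (1/r₁ − 1/r₂)/(4πk); film R = 1/(h·4πr²). In series:
R_aluminium shell = (1/0.63 − 1/0.655)/(4π×205) = 2.352×10^-5 K/W
R_mineral wool = (1/0.655 − 1/0.73)/(4π×0.0342) = 0.365 K/W
R_outer film = 1/(h·4πr_o²) = 1/(22×4π×0.73²) = 0.006788 K/W
R_total = 0.3718 K/W
Q = ΔT/R_total = 160/0.3718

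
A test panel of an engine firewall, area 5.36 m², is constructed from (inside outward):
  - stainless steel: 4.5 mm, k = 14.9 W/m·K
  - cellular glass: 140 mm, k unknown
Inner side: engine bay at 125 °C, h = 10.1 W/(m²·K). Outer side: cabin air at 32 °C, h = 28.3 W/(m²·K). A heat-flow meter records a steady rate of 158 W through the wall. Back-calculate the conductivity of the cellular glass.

k ≈ 0.0464 W/(m·K)

Treating each layer as a thermal resistance in series:
R_inner film = 1/(h_i·A) = 1/(10.1×5.36) = 0.01847 K/W
R_stainless steel = L/(kA) = 0.0045/(14.9×5.36) = 5.635×10^-5 K/W
R_outer film = 1/(h_o·A) = 1/(28.3×5.36) = 0.006592 K/W
Sum of known resistances R_other = 0.02512 K/W
Total R = ΔT/Q = 93/158 = 0.5886 K/W
R_cellular glass = R_total − R_other = 0.5635 K/W
k = L/(R·A) = 0.14/(0.5635×5.36)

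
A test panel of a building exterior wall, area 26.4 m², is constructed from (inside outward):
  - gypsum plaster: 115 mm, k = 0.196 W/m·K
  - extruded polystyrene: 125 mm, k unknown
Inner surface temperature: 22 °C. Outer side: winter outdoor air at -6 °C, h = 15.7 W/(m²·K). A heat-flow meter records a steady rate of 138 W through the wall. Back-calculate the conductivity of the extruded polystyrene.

Series thermal resistances:
R_gypsum plaster = L/(kA) = 0.115/(0.196×26.4) = 0.02222 K/W
R_outer film = 1/(h_o·A) = 1/(15.7×26.4) = 0.002413 K/W
Sum of known resistances R_other = 0.02464 K/W
Total R = ΔT/Q = 28/138 = 0.2029 K/W
R_extruded polystyrene = R_total − R_other = 0.1783 K/W
k = L/(R·A) = 0.125/(0.1783×26.4)

k ≈ 0.0266 W/(m·K)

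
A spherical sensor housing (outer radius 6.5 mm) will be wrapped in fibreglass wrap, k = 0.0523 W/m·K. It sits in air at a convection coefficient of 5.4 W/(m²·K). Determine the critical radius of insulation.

For a sphere r_cr = 2k/h = 2×0.0523/5.4
r_cr = 19.4 mm; since the bare radius (6.5 mm) is below r_cr, adding a thin layer of insulation will *increase* heat loss.

r_cr ≈ 19.4 mm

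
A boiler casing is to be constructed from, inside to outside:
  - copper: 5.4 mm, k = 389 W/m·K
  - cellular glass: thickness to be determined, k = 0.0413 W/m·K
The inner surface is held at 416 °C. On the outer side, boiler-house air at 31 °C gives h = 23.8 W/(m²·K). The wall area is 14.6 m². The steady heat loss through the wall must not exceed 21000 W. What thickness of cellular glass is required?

L ≈ 9.32 mm

Using the resistance-network approach (series):
R_copper = L/(kA) = 0.0054/(389×14.6) = 9.508×10^-7 K/W
R_outer film = 1/(h_o·A) = 1/(23.8×14.6) = 0.002878 K/W
Sum of the known resistances R_other = 0.002879 K/W
Required total resistance R_tot = ΔT/Q_allow = 385/21000 = 0.01833 K/W
R_cellular glass = R_tot − R_other = 0.01545 K/W
L = R·k·A = 0.01545×0.0413×14.6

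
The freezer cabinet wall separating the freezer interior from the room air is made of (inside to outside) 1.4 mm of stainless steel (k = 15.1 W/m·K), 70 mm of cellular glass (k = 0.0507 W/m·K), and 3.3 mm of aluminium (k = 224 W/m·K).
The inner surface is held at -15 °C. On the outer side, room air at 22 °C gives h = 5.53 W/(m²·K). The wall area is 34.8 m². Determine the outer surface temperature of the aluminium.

Treating each layer as a thermal resistance in series:
R_stainless steel = L/(kA) = 0.0014/(15.1×34.8) = 2.664×10^-6 K/W
R_cellular glass = L/(kA) = 0.07/(0.0507×34.8) = 0.03967 K/W
R_aluminium = L/(kA) = 0.0033/(224×34.8) = 4.233×10^-7 K/W
R_outer film = 1/(h_o·A) = 1/(5.53×34.8) = 0.005196 K/W
R_total = 0.04487 K/W;  Q = ΔT/R_total = 37/0.04487 = 824.5 W
T_interface = T_inner + Q·ΣR(inner→interface) = -15 + 825×0.03968

T ≈ 17.7 °C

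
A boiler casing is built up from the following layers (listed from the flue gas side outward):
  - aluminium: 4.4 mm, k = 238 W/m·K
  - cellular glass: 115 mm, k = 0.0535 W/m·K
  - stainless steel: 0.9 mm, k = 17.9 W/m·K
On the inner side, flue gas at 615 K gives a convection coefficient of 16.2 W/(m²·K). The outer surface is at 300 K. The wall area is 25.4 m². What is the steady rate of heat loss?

Model the wall as resistances in series:
R_inner film = 1/(h_i·A) = 1/(16.2×25.4) = 0.00243 K/W
R_aluminium = L/(kA) = 0.0044/(238×25.4) = 7.279×10^-7 K/W
R_cellular glass = L/(kA) = 0.115/(0.0535×25.4) = 0.08463 K/W
R_stainless steel = L/(kA) = 0.0009/(17.9×25.4) = 1.98×10^-6 K/W
R_total = 0.08706 K/W
Q = ΔT / R_total = 315 / 0.08706

Q ≈ 3620 W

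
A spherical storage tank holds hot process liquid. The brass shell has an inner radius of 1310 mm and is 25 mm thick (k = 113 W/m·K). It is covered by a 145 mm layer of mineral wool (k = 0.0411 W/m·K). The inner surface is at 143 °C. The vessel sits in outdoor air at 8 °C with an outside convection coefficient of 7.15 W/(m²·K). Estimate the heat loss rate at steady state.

Radial (spherical) resistances in series:
R_brass shell = (1/1.31 − 1/1.335)/(4π×113) = 1.007×10^-5 K/W
R_mineral wool = (1/1.335 − 1/1.48)/(4π×0.0411) = 0.1421 K/W
R_outer film = 1/(h·4πr_o²) = 1/(7.15×4π×1.48²) = 0.005081 K/W
R_total = 0.1472 K/W
Q = ΔT/R_total = 135/0.1472

Q ≈ 917 W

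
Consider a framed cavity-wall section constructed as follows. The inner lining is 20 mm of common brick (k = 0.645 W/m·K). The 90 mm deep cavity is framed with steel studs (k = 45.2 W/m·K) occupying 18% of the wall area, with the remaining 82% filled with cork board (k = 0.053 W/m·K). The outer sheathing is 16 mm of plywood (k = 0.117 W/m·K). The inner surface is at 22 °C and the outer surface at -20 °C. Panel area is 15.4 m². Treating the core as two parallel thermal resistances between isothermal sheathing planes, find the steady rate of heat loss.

Q ≈ 3620 W

Sheathing layers in series; stud and cavity paths in parallel between them.
R_inner = 0.02/(0.645×15.4) = 0.002013 K/W
R_stud  = 0.09/(45.2×0.18×15.4) = 7.183×10^-4 K/W
R_cav   = 0.09/(0.053×0.82×15.4) = 0.1345 K/W
1/R_core = 1/R_stud + 1/R_cav → R_core = 7.145×10^-4 K/W
R_outer = 0.016/(0.117×15.4) = 0.00888 K/W
R_total = 0.01161 K/W
Q = ΔT/R_total = 42/0.01161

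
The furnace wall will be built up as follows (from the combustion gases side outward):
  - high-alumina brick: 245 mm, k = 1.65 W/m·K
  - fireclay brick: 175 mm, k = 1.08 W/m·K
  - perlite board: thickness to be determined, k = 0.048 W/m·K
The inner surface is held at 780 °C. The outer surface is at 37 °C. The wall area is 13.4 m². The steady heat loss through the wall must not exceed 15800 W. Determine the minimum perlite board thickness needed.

Series thermal resistances:
R_high-alumina brick = L/(kA) = 0.245/(1.65×13.4) = 0.01108 K/W
R_fireclay brick = L/(kA) = 0.175/(1.08×13.4) = 0.01209 K/W
Sum of the known resistances R_other = 0.02317 K/W
Required total resistance R_tot = ΔT/Q_allow = 743/15800 = 0.04703 K/W
R_perlite board = R_tot − R_other = 0.02385 K/W
L = R·k·A = 0.02385×0.048×13.4

L ≈ 15.3 mm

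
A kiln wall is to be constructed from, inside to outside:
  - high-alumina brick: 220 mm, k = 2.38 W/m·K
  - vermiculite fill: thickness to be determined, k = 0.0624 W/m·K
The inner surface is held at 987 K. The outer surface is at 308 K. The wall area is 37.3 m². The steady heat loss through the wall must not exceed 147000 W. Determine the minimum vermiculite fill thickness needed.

L ≈ 4.98 mm

Series thermal resistances:
R_high-alumina brick = L/(kA) = 0.22/(2.38×37.3) = 0.002478 K/W
Sum of the known resistances R_other = 0.002478 K/W
Required total resistance R_tot = ΔT/Q_allow = 679/147000 = 0.004619 K/W
R_vermiculite fill = R_tot − R_other = 0.002141 K/W
L = R·k·A = 0.002141×0.0624×37.3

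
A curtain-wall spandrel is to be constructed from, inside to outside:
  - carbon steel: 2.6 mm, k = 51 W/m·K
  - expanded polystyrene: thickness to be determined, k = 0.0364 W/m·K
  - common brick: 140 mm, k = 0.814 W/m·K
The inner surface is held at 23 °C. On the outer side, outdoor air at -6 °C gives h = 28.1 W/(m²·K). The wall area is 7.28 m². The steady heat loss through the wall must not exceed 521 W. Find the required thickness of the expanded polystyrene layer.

L ≈ 7.19 mm

Thermal resistances in series:
R_carbon steel = L/(kA) = 0.0026/(51×7.28) = 7.003×10^-6 K/W
R_common brick = L/(kA) = 0.14/(0.814×7.28) = 0.02363 K/W
R_outer film = 1/(h_o·A) = 1/(28.1×7.28) = 0.004888 K/W
Sum of the known resistances R_other = 0.02852 K/W
Required total resistance R_tot = ΔT/Q_allow = 29/521 = 0.05566 K/W
R_expanded polystyrene = R_tot − R_other = 0.02714 K/W
L = R·k·A = 0.02714×0.0364×7.28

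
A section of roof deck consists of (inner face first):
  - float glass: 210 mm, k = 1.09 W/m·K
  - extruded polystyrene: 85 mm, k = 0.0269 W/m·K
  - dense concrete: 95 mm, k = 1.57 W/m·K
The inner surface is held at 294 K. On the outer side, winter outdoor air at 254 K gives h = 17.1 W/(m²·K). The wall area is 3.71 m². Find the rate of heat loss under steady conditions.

Thermal resistances in series:
R_float glass = L/(kA) = 0.21/(1.09×3.71) = 0.05193 K/W
R_extruded polystyrene = L/(kA) = 0.085/(0.0269×3.71) = 0.8517 K/W
R_dense concrete = L/(kA) = 0.095/(1.57×3.71) = 0.01631 K/W
R_outer film = 1/(h_o·A) = 1/(17.1×3.71) = 0.01576 K/W
R_total = 0.9357 K/W
Q = ΔT / R_total = 40 / 0.9357

Q ≈ 42.7 W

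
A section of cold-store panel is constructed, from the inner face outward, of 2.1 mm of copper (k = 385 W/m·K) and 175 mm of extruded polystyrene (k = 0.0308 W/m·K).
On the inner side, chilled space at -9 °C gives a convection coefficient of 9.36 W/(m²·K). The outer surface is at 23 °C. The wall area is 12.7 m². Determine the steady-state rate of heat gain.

Model the wall as resistances in series:
R_inner film = 1/(h_i·A) = 1/(9.36×12.7) = 0.008412 K/W
R_copper = L/(kA) = 0.0021/(385×12.7) = 4.295×10^-7 K/W
R_extruded polystyrene = L/(kA) = 0.175/(0.0308×12.7) = 0.4474 K/W
R_total = 0.4558 K/W
Q = ΔT / R_total = 32 / 0.4558

Q ≈ 70.2 W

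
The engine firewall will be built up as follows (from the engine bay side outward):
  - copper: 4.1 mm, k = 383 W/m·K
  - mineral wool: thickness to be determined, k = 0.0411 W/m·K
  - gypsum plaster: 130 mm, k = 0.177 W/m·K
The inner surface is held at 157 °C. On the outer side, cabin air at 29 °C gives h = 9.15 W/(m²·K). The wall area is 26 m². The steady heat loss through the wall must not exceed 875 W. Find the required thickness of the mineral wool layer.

Treating each layer as a thermal resistance in series:
R_copper = L/(kA) = 0.0041/(383×26) = 4.117×10^-7 K/W
R_gypsum plaster = L/(kA) = 0.13/(0.177×26) = 0.02825 K/W
R_outer film = 1/(h_o·A) = 1/(9.15×26) = 0.004203 K/W
Sum of the known resistances R_other = 0.03245 K/W
Required total resistance R_tot = ΔT/Q_allow = 128/875 = 0.1463 K/W
R_mineral wool = R_tot − R_other = 0.1138 K/W
L = R·k·A = 0.1138×0.0411×26

L ≈ 122 mm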